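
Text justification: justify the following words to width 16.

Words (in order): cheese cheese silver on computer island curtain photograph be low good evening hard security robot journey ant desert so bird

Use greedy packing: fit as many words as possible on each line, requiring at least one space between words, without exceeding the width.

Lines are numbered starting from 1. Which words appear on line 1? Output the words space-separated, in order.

Answer: cheese cheese

Derivation:
Line 1: ['cheese', 'cheese'] (min_width=13, slack=3)
Line 2: ['silver', 'on'] (min_width=9, slack=7)
Line 3: ['computer', 'island'] (min_width=15, slack=1)
Line 4: ['curtain'] (min_width=7, slack=9)
Line 5: ['photograph', 'be'] (min_width=13, slack=3)
Line 6: ['low', 'good', 'evening'] (min_width=16, slack=0)
Line 7: ['hard', 'security'] (min_width=13, slack=3)
Line 8: ['robot', 'journey'] (min_width=13, slack=3)
Line 9: ['ant', 'desert', 'so'] (min_width=13, slack=3)
Line 10: ['bird'] (min_width=4, slack=12)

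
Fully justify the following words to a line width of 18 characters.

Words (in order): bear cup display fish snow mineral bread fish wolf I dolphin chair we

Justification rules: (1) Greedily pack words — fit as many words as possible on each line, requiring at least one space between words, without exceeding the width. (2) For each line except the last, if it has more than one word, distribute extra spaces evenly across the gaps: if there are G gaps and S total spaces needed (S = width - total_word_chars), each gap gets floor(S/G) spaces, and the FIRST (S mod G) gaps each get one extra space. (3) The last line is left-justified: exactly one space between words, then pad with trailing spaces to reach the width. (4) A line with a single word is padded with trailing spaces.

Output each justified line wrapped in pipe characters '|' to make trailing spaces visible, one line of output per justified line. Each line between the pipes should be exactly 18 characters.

Line 1: ['bear', 'cup', 'display'] (min_width=16, slack=2)
Line 2: ['fish', 'snow', 'mineral'] (min_width=17, slack=1)
Line 3: ['bread', 'fish', 'wolf', 'I'] (min_width=17, slack=1)
Line 4: ['dolphin', 'chair', 'we'] (min_width=16, slack=2)

Answer: |bear  cup  display|
|fish  snow mineral|
|bread  fish wolf I|
|dolphin chair we  |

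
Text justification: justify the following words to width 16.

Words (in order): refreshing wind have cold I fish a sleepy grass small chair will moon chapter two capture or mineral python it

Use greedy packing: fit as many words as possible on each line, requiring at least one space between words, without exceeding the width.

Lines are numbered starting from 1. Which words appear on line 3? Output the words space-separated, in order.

Answer: a sleepy grass

Derivation:
Line 1: ['refreshing', 'wind'] (min_width=15, slack=1)
Line 2: ['have', 'cold', 'I', 'fish'] (min_width=16, slack=0)
Line 3: ['a', 'sleepy', 'grass'] (min_width=14, slack=2)
Line 4: ['small', 'chair', 'will'] (min_width=16, slack=0)
Line 5: ['moon', 'chapter', 'two'] (min_width=16, slack=0)
Line 6: ['capture', 'or'] (min_width=10, slack=6)
Line 7: ['mineral', 'python'] (min_width=14, slack=2)
Line 8: ['it'] (min_width=2, slack=14)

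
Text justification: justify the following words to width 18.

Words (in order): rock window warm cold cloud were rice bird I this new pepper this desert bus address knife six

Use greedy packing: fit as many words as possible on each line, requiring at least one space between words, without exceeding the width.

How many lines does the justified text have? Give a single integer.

Answer: 6

Derivation:
Line 1: ['rock', 'window', 'warm'] (min_width=16, slack=2)
Line 2: ['cold', 'cloud', 'were'] (min_width=15, slack=3)
Line 3: ['rice', 'bird', 'I', 'this'] (min_width=16, slack=2)
Line 4: ['new', 'pepper', 'this'] (min_width=15, slack=3)
Line 5: ['desert', 'bus', 'address'] (min_width=18, slack=0)
Line 6: ['knife', 'six'] (min_width=9, slack=9)
Total lines: 6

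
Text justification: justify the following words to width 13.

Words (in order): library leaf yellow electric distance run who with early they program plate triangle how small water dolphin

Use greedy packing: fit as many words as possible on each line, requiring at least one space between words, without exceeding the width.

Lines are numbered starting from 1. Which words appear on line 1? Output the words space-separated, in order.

Answer: library leaf

Derivation:
Line 1: ['library', 'leaf'] (min_width=12, slack=1)
Line 2: ['yellow'] (min_width=6, slack=7)
Line 3: ['electric'] (min_width=8, slack=5)
Line 4: ['distance', 'run'] (min_width=12, slack=1)
Line 5: ['who', 'with'] (min_width=8, slack=5)
Line 6: ['early', 'they'] (min_width=10, slack=3)
Line 7: ['program', 'plate'] (min_width=13, slack=0)
Line 8: ['triangle', 'how'] (min_width=12, slack=1)
Line 9: ['small', 'water'] (min_width=11, slack=2)
Line 10: ['dolphin'] (min_width=7, slack=6)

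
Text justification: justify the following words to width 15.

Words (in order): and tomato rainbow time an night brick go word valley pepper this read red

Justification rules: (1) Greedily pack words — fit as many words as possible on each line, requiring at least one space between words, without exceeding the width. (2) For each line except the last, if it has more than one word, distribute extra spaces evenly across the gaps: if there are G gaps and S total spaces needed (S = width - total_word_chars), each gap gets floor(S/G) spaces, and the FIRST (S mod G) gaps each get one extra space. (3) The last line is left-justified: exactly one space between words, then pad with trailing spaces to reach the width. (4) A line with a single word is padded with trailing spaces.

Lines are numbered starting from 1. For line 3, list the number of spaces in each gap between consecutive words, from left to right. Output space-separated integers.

Line 1: ['and', 'tomato'] (min_width=10, slack=5)
Line 2: ['rainbow', 'time', 'an'] (min_width=15, slack=0)
Line 3: ['night', 'brick', 'go'] (min_width=14, slack=1)
Line 4: ['word', 'valley'] (min_width=11, slack=4)
Line 5: ['pepper', 'this'] (min_width=11, slack=4)
Line 6: ['read', 'red'] (min_width=8, slack=7)

Answer: 2 1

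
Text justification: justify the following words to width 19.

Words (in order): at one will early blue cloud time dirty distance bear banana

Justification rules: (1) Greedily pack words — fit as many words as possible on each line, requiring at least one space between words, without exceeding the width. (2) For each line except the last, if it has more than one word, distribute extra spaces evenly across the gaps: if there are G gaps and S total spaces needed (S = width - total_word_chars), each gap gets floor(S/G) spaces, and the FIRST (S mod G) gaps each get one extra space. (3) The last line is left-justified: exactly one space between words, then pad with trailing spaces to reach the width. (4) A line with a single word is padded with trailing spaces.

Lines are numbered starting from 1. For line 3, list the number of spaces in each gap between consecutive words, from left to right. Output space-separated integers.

Line 1: ['at', 'one', 'will', 'early'] (min_width=17, slack=2)
Line 2: ['blue', 'cloud', 'time'] (min_width=15, slack=4)
Line 3: ['dirty', 'distance', 'bear'] (min_width=19, slack=0)
Line 4: ['banana'] (min_width=6, slack=13)

Answer: 1 1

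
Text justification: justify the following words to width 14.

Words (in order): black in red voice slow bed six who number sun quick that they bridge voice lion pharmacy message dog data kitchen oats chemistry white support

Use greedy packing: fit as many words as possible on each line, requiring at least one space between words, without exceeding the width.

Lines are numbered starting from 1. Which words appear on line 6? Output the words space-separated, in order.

Answer: voice lion

Derivation:
Line 1: ['black', 'in', 'red'] (min_width=12, slack=2)
Line 2: ['voice', 'slow', 'bed'] (min_width=14, slack=0)
Line 3: ['six', 'who', 'number'] (min_width=14, slack=0)
Line 4: ['sun', 'quick', 'that'] (min_width=14, slack=0)
Line 5: ['they', 'bridge'] (min_width=11, slack=3)
Line 6: ['voice', 'lion'] (min_width=10, slack=4)
Line 7: ['pharmacy'] (min_width=8, slack=6)
Line 8: ['message', 'dog'] (min_width=11, slack=3)
Line 9: ['data', 'kitchen'] (min_width=12, slack=2)
Line 10: ['oats', 'chemistry'] (min_width=14, slack=0)
Line 11: ['white', 'support'] (min_width=13, slack=1)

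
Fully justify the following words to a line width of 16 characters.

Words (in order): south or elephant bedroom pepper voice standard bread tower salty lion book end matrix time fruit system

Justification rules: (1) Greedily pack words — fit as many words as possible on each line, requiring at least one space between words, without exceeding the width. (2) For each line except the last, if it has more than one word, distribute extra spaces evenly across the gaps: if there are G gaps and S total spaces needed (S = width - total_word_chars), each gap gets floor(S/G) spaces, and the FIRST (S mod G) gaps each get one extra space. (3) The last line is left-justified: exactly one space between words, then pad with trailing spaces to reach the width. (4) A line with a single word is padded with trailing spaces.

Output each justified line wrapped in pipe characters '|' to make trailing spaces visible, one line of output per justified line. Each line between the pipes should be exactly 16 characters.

Answer: |south         or|
|elephant bedroom|
|pepper     voice|
|standard   bread|
|tower salty lion|
|book  end matrix|
|time       fruit|
|system          |

Derivation:
Line 1: ['south', 'or'] (min_width=8, slack=8)
Line 2: ['elephant', 'bedroom'] (min_width=16, slack=0)
Line 3: ['pepper', 'voice'] (min_width=12, slack=4)
Line 4: ['standard', 'bread'] (min_width=14, slack=2)
Line 5: ['tower', 'salty', 'lion'] (min_width=16, slack=0)
Line 6: ['book', 'end', 'matrix'] (min_width=15, slack=1)
Line 7: ['time', 'fruit'] (min_width=10, slack=6)
Line 8: ['system'] (min_width=6, slack=10)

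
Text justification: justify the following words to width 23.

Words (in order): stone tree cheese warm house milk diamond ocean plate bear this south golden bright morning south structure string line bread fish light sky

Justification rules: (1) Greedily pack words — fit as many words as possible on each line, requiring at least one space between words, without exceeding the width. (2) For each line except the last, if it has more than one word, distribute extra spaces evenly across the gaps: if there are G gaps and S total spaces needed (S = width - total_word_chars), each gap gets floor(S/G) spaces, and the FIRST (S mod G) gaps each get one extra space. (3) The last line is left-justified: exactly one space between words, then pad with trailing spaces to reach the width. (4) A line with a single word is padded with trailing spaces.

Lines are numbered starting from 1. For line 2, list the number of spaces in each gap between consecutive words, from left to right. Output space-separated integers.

Line 1: ['stone', 'tree', 'cheese', 'warm'] (min_width=22, slack=1)
Line 2: ['house', 'milk', 'diamond'] (min_width=18, slack=5)
Line 3: ['ocean', 'plate', 'bear', 'this'] (min_width=21, slack=2)
Line 4: ['south', 'golden', 'bright'] (min_width=19, slack=4)
Line 5: ['morning', 'south', 'structure'] (min_width=23, slack=0)
Line 6: ['string', 'line', 'bread', 'fish'] (min_width=22, slack=1)
Line 7: ['light', 'sky'] (min_width=9, slack=14)

Answer: 4 3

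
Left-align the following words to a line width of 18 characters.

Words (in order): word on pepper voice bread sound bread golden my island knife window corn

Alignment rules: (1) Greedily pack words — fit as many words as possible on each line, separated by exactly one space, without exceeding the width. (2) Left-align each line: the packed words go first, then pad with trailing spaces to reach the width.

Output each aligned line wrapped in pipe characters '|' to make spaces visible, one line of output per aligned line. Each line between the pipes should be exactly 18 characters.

Answer: |word on pepper    |
|voice bread sound |
|bread golden my   |
|island knife      |
|window corn       |

Derivation:
Line 1: ['word', 'on', 'pepper'] (min_width=14, slack=4)
Line 2: ['voice', 'bread', 'sound'] (min_width=17, slack=1)
Line 3: ['bread', 'golden', 'my'] (min_width=15, slack=3)
Line 4: ['island', 'knife'] (min_width=12, slack=6)
Line 5: ['window', 'corn'] (min_width=11, slack=7)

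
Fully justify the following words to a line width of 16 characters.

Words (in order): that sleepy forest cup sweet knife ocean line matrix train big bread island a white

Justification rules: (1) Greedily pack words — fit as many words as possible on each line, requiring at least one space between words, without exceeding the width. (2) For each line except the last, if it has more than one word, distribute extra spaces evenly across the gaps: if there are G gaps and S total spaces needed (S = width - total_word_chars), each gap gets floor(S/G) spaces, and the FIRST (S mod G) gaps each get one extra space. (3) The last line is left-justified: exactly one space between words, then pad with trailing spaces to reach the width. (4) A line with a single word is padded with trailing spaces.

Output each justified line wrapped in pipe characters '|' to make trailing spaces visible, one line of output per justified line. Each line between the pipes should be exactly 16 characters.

Line 1: ['that', 'sleepy'] (min_width=11, slack=5)
Line 2: ['forest', 'cup', 'sweet'] (min_width=16, slack=0)
Line 3: ['knife', 'ocean', 'line'] (min_width=16, slack=0)
Line 4: ['matrix', 'train', 'big'] (min_width=16, slack=0)
Line 5: ['bread', 'island', 'a'] (min_width=14, slack=2)
Line 6: ['white'] (min_width=5, slack=11)

Answer: |that      sleepy|
|forest cup sweet|
|knife ocean line|
|matrix train big|
|bread  island  a|
|white           |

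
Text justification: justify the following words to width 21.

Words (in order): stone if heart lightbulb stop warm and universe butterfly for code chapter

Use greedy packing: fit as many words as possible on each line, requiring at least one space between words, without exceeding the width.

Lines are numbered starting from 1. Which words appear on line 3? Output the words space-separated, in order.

Answer: and universe

Derivation:
Line 1: ['stone', 'if', 'heart'] (min_width=14, slack=7)
Line 2: ['lightbulb', 'stop', 'warm'] (min_width=19, slack=2)
Line 3: ['and', 'universe'] (min_width=12, slack=9)
Line 4: ['butterfly', 'for', 'code'] (min_width=18, slack=3)
Line 5: ['chapter'] (min_width=7, slack=14)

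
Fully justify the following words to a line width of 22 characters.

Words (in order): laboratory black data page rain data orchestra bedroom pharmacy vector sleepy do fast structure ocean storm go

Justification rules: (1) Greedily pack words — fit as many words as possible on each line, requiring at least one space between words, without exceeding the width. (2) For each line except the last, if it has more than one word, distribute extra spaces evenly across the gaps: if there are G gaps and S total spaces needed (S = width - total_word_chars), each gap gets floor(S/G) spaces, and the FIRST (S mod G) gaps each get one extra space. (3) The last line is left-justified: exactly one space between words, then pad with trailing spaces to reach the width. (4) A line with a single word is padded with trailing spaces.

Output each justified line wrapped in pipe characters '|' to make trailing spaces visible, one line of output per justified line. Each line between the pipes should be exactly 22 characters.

Line 1: ['laboratory', 'black', 'data'] (min_width=21, slack=1)
Line 2: ['page', 'rain', 'data'] (min_width=14, slack=8)
Line 3: ['orchestra', 'bedroom'] (min_width=17, slack=5)
Line 4: ['pharmacy', 'vector', 'sleepy'] (min_width=22, slack=0)
Line 5: ['do', 'fast', 'structure'] (min_width=17, slack=5)
Line 6: ['ocean', 'storm', 'go'] (min_width=14, slack=8)

Answer: |laboratory  black data|
|page     rain     data|
|orchestra      bedroom|
|pharmacy vector sleepy|
|do    fast   structure|
|ocean storm go        |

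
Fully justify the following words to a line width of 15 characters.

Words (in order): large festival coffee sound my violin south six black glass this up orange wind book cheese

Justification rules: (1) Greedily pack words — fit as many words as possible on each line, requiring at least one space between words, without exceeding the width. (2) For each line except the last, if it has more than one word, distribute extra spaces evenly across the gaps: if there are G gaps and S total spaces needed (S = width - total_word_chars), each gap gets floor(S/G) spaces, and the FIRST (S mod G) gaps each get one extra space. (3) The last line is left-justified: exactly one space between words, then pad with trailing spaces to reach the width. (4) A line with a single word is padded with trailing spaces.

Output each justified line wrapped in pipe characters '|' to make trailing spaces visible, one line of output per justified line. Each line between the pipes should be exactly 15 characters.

Answer: |large  festival|
|coffee sound my|
|violin    south|
|six black glass|
|this  up orange|
|wind       book|
|cheese         |

Derivation:
Line 1: ['large', 'festival'] (min_width=14, slack=1)
Line 2: ['coffee', 'sound', 'my'] (min_width=15, slack=0)
Line 3: ['violin', 'south'] (min_width=12, slack=3)
Line 4: ['six', 'black', 'glass'] (min_width=15, slack=0)
Line 5: ['this', 'up', 'orange'] (min_width=14, slack=1)
Line 6: ['wind', 'book'] (min_width=9, slack=6)
Line 7: ['cheese'] (min_width=6, slack=9)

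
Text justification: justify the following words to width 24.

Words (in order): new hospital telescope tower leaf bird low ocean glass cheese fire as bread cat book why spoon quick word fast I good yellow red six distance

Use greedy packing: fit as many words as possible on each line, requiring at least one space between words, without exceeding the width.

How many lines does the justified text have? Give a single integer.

Line 1: ['new', 'hospital', 'telescope'] (min_width=22, slack=2)
Line 2: ['tower', 'leaf', 'bird', 'low'] (min_width=19, slack=5)
Line 3: ['ocean', 'glass', 'cheese', 'fire'] (min_width=23, slack=1)
Line 4: ['as', 'bread', 'cat', 'book', 'why'] (min_width=21, slack=3)
Line 5: ['spoon', 'quick', 'word', 'fast', 'I'] (min_width=23, slack=1)
Line 6: ['good', 'yellow', 'red', 'six'] (min_width=19, slack=5)
Line 7: ['distance'] (min_width=8, slack=16)
Total lines: 7

Answer: 7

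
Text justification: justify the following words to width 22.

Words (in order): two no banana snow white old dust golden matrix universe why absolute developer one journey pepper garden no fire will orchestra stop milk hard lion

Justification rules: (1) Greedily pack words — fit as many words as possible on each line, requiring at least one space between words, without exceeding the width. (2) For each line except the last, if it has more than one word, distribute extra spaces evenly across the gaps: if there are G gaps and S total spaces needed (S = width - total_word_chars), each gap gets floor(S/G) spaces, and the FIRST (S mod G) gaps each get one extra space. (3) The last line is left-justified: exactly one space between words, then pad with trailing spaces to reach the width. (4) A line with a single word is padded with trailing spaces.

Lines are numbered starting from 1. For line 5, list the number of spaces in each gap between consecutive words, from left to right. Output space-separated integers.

Answer: 2 1

Derivation:
Line 1: ['two', 'no', 'banana', 'snow'] (min_width=18, slack=4)
Line 2: ['white', 'old', 'dust', 'golden'] (min_width=21, slack=1)
Line 3: ['matrix', 'universe', 'why'] (min_width=19, slack=3)
Line 4: ['absolute', 'developer', 'one'] (min_width=22, slack=0)
Line 5: ['journey', 'pepper', 'garden'] (min_width=21, slack=1)
Line 6: ['no', 'fire', 'will', 'orchestra'] (min_width=22, slack=0)
Line 7: ['stop', 'milk', 'hard', 'lion'] (min_width=19, slack=3)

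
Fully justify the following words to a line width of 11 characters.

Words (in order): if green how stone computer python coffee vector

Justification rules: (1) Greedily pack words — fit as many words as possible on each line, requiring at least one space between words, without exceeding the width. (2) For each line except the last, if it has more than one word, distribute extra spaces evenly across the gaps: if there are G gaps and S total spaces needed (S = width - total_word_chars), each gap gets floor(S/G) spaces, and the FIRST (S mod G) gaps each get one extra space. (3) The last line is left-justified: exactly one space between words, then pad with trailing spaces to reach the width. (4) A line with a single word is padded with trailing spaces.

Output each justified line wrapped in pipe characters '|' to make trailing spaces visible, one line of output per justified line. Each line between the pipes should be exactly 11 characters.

Line 1: ['if', 'green'] (min_width=8, slack=3)
Line 2: ['how', 'stone'] (min_width=9, slack=2)
Line 3: ['computer'] (min_width=8, slack=3)
Line 4: ['python'] (min_width=6, slack=5)
Line 5: ['coffee'] (min_width=6, slack=5)
Line 6: ['vector'] (min_width=6, slack=5)

Answer: |if    green|
|how   stone|
|computer   |
|python     |
|coffee     |
|vector     |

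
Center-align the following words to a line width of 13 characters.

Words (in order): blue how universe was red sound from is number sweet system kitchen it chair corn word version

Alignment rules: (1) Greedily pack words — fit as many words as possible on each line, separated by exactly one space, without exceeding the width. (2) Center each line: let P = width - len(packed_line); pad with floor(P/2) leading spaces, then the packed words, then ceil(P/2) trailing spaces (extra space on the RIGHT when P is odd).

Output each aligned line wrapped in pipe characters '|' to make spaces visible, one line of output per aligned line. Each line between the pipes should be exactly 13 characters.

Answer: |  blue how   |
|universe was |
|  red sound  |
|   from is   |
|number sweet |
|   system    |
| kitchen it  |
| chair corn  |
|word version |

Derivation:
Line 1: ['blue', 'how'] (min_width=8, slack=5)
Line 2: ['universe', 'was'] (min_width=12, slack=1)
Line 3: ['red', 'sound'] (min_width=9, slack=4)
Line 4: ['from', 'is'] (min_width=7, slack=6)
Line 5: ['number', 'sweet'] (min_width=12, slack=1)
Line 6: ['system'] (min_width=6, slack=7)
Line 7: ['kitchen', 'it'] (min_width=10, slack=3)
Line 8: ['chair', 'corn'] (min_width=10, slack=3)
Line 9: ['word', 'version'] (min_width=12, slack=1)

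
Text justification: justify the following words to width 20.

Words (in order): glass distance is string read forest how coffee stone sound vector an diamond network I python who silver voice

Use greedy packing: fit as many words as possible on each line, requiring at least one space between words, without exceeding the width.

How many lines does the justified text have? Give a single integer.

Answer: 7

Derivation:
Line 1: ['glass', 'distance', 'is'] (min_width=17, slack=3)
Line 2: ['string', 'read', 'forest'] (min_width=18, slack=2)
Line 3: ['how', 'coffee', 'stone'] (min_width=16, slack=4)
Line 4: ['sound', 'vector', 'an'] (min_width=15, slack=5)
Line 5: ['diamond', 'network', 'I'] (min_width=17, slack=3)
Line 6: ['python', 'who', 'silver'] (min_width=17, slack=3)
Line 7: ['voice'] (min_width=5, slack=15)
Total lines: 7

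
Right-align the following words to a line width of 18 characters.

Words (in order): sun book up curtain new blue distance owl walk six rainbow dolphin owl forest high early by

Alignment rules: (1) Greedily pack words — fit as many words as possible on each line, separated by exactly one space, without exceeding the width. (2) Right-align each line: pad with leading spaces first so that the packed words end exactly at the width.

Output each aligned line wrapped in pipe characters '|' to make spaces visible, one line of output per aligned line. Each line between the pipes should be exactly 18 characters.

Answer: |       sun book up|
|  curtain new blue|
| distance owl walk|
|       six rainbow|
|dolphin owl forest|
|     high early by|

Derivation:
Line 1: ['sun', 'book', 'up'] (min_width=11, slack=7)
Line 2: ['curtain', 'new', 'blue'] (min_width=16, slack=2)
Line 3: ['distance', 'owl', 'walk'] (min_width=17, slack=1)
Line 4: ['six', 'rainbow'] (min_width=11, slack=7)
Line 5: ['dolphin', 'owl', 'forest'] (min_width=18, slack=0)
Line 6: ['high', 'early', 'by'] (min_width=13, slack=5)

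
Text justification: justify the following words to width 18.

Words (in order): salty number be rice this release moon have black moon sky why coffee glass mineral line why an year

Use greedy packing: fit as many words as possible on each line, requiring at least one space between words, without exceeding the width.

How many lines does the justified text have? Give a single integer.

Answer: 7

Derivation:
Line 1: ['salty', 'number', 'be'] (min_width=15, slack=3)
Line 2: ['rice', 'this', 'release'] (min_width=17, slack=1)
Line 3: ['moon', 'have', 'black'] (min_width=15, slack=3)
Line 4: ['moon', 'sky', 'why'] (min_width=12, slack=6)
Line 5: ['coffee', 'glass'] (min_width=12, slack=6)
Line 6: ['mineral', 'line', 'why'] (min_width=16, slack=2)
Line 7: ['an', 'year'] (min_width=7, slack=11)
Total lines: 7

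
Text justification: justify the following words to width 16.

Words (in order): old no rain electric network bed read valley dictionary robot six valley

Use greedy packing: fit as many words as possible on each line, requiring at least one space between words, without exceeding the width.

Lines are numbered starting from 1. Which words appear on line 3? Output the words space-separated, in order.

Answer: bed read valley

Derivation:
Line 1: ['old', 'no', 'rain'] (min_width=11, slack=5)
Line 2: ['electric', 'network'] (min_width=16, slack=0)
Line 3: ['bed', 'read', 'valley'] (min_width=15, slack=1)
Line 4: ['dictionary', 'robot'] (min_width=16, slack=0)
Line 5: ['six', 'valley'] (min_width=10, slack=6)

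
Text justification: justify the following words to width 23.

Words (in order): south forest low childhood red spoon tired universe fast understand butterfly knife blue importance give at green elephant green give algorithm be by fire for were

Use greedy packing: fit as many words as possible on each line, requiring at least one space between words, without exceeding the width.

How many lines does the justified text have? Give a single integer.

Answer: 8

Derivation:
Line 1: ['south', 'forest', 'low'] (min_width=16, slack=7)
Line 2: ['childhood', 'red', 'spoon'] (min_width=19, slack=4)
Line 3: ['tired', 'universe', 'fast'] (min_width=19, slack=4)
Line 4: ['understand', 'butterfly'] (min_width=20, slack=3)
Line 5: ['knife', 'blue', 'importance'] (min_width=21, slack=2)
Line 6: ['give', 'at', 'green', 'elephant'] (min_width=22, slack=1)
Line 7: ['green', 'give', 'algorithm', 'be'] (min_width=23, slack=0)
Line 8: ['by', 'fire', 'for', 'were'] (min_width=16, slack=7)
Total lines: 8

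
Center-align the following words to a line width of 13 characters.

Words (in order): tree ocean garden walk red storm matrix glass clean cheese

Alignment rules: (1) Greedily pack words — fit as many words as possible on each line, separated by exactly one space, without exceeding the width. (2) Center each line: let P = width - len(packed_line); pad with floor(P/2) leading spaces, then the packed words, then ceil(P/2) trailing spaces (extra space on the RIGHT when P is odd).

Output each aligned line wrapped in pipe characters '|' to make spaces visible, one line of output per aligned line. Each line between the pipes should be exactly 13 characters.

Line 1: ['tree', 'ocean'] (min_width=10, slack=3)
Line 2: ['garden', 'walk'] (min_width=11, slack=2)
Line 3: ['red', 'storm'] (min_width=9, slack=4)
Line 4: ['matrix', 'glass'] (min_width=12, slack=1)
Line 5: ['clean', 'cheese'] (min_width=12, slack=1)

Answer: | tree ocean  |
| garden walk |
|  red storm  |
|matrix glass |
|clean cheese |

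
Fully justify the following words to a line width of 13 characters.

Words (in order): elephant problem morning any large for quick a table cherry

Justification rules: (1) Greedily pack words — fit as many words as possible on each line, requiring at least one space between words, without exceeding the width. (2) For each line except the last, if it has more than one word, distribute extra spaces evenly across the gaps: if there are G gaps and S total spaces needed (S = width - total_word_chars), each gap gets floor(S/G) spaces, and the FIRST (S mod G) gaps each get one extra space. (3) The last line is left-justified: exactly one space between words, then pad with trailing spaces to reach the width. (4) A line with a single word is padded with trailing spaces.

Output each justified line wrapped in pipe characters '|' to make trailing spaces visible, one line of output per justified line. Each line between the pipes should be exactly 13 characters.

Answer: |elephant     |
|problem      |
|morning   any|
|large     for|
|quick a table|
|cherry       |

Derivation:
Line 1: ['elephant'] (min_width=8, slack=5)
Line 2: ['problem'] (min_width=7, slack=6)
Line 3: ['morning', 'any'] (min_width=11, slack=2)
Line 4: ['large', 'for'] (min_width=9, slack=4)
Line 5: ['quick', 'a', 'table'] (min_width=13, slack=0)
Line 6: ['cherry'] (min_width=6, slack=7)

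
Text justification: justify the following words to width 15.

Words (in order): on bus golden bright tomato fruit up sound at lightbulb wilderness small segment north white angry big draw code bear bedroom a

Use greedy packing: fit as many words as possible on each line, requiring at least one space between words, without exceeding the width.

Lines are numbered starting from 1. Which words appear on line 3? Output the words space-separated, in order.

Line 1: ['on', 'bus', 'golden'] (min_width=13, slack=2)
Line 2: ['bright', 'tomato'] (min_width=13, slack=2)
Line 3: ['fruit', 'up', 'sound'] (min_width=14, slack=1)
Line 4: ['at', 'lightbulb'] (min_width=12, slack=3)
Line 5: ['wilderness'] (min_width=10, slack=5)
Line 6: ['small', 'segment'] (min_width=13, slack=2)
Line 7: ['north', 'white'] (min_width=11, slack=4)
Line 8: ['angry', 'big', 'draw'] (min_width=14, slack=1)
Line 9: ['code', 'bear'] (min_width=9, slack=6)
Line 10: ['bedroom', 'a'] (min_width=9, slack=6)

Answer: fruit up sound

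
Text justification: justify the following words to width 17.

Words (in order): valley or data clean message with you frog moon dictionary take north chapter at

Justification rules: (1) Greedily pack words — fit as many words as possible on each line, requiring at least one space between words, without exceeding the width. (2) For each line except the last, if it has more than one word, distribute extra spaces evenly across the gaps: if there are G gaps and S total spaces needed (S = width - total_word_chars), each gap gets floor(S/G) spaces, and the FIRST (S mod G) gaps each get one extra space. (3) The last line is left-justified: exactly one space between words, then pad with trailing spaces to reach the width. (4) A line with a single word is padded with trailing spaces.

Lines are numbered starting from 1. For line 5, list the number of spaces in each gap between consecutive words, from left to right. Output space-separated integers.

Line 1: ['valley', 'or', 'data'] (min_width=14, slack=3)
Line 2: ['clean', 'message'] (min_width=13, slack=4)
Line 3: ['with', 'you', 'frog'] (min_width=13, slack=4)
Line 4: ['moon', 'dictionary'] (min_width=15, slack=2)
Line 5: ['take', 'north'] (min_width=10, slack=7)
Line 6: ['chapter', 'at'] (min_width=10, slack=7)

Answer: 8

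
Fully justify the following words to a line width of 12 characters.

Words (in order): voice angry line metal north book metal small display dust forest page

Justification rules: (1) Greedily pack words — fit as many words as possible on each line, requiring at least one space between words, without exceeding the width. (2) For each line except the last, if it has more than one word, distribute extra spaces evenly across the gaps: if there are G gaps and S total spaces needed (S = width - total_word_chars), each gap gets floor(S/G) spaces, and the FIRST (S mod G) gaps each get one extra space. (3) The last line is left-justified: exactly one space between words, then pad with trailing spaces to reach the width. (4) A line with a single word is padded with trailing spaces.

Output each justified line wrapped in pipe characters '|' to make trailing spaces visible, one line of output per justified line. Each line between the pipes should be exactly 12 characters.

Line 1: ['voice', 'angry'] (min_width=11, slack=1)
Line 2: ['line', 'metal'] (min_width=10, slack=2)
Line 3: ['north', 'book'] (min_width=10, slack=2)
Line 4: ['metal', 'small'] (min_width=11, slack=1)
Line 5: ['display', 'dust'] (min_width=12, slack=0)
Line 6: ['forest', 'page'] (min_width=11, slack=1)

Answer: |voice  angry|
|line   metal|
|north   book|
|metal  small|
|display dust|
|forest page |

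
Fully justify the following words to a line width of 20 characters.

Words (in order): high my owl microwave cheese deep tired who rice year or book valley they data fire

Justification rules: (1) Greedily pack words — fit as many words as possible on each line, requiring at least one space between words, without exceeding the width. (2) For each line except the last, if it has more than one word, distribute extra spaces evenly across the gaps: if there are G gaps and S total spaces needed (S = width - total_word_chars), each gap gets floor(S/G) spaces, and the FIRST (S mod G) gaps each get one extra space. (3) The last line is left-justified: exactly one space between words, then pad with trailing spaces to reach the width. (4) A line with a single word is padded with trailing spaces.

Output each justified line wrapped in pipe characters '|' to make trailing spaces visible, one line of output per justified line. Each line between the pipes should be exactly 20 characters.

Answer: |high      my     owl|
|microwave     cheese|
|deep  tired who rice|
|year  or book valley|
|they data fire      |

Derivation:
Line 1: ['high', 'my', 'owl'] (min_width=11, slack=9)
Line 2: ['microwave', 'cheese'] (min_width=16, slack=4)
Line 3: ['deep', 'tired', 'who', 'rice'] (min_width=19, slack=1)
Line 4: ['year', 'or', 'book', 'valley'] (min_width=19, slack=1)
Line 5: ['they', 'data', 'fire'] (min_width=14, slack=6)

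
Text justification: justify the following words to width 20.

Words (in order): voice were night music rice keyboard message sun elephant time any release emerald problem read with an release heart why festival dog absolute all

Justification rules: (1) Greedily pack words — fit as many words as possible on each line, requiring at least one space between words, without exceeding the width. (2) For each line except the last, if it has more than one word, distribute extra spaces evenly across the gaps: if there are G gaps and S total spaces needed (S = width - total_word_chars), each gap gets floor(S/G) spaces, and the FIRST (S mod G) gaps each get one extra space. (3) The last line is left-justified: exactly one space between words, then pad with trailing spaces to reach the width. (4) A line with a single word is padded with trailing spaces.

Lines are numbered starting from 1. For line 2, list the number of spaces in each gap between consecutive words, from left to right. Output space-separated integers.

Line 1: ['voice', 'were', 'night'] (min_width=16, slack=4)
Line 2: ['music', 'rice', 'keyboard'] (min_width=19, slack=1)
Line 3: ['message', 'sun', 'elephant'] (min_width=20, slack=0)
Line 4: ['time', 'any', 'release'] (min_width=16, slack=4)
Line 5: ['emerald', 'problem', 'read'] (min_width=20, slack=0)
Line 6: ['with', 'an', 'release'] (min_width=15, slack=5)
Line 7: ['heart', 'why', 'festival'] (min_width=18, slack=2)
Line 8: ['dog', 'absolute', 'all'] (min_width=16, slack=4)

Answer: 2 1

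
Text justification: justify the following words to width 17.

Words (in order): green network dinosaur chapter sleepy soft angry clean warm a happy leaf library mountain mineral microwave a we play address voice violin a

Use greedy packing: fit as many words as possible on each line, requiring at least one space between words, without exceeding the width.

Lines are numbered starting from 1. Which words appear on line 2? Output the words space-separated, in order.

Answer: dinosaur chapter

Derivation:
Line 1: ['green', 'network'] (min_width=13, slack=4)
Line 2: ['dinosaur', 'chapter'] (min_width=16, slack=1)
Line 3: ['sleepy', 'soft', 'angry'] (min_width=17, slack=0)
Line 4: ['clean', 'warm', 'a'] (min_width=12, slack=5)
Line 5: ['happy', 'leaf'] (min_width=10, slack=7)
Line 6: ['library', 'mountain'] (min_width=16, slack=1)
Line 7: ['mineral', 'microwave'] (min_width=17, slack=0)
Line 8: ['a', 'we', 'play', 'address'] (min_width=17, slack=0)
Line 9: ['voice', 'violin', 'a'] (min_width=14, slack=3)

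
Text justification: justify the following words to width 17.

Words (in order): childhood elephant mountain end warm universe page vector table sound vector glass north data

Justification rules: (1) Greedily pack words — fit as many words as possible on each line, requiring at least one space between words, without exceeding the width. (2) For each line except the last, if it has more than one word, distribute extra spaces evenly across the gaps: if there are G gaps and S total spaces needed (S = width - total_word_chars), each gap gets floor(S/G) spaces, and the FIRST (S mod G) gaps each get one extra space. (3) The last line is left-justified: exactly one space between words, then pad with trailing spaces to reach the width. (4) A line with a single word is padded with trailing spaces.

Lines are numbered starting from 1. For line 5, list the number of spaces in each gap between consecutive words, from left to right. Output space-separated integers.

Answer: 6

Derivation:
Line 1: ['childhood'] (min_width=9, slack=8)
Line 2: ['elephant', 'mountain'] (min_width=17, slack=0)
Line 3: ['end', 'warm', 'universe'] (min_width=17, slack=0)
Line 4: ['page', 'vector', 'table'] (min_width=17, slack=0)
Line 5: ['sound', 'vector'] (min_width=12, slack=5)
Line 6: ['glass', 'north', 'data'] (min_width=16, slack=1)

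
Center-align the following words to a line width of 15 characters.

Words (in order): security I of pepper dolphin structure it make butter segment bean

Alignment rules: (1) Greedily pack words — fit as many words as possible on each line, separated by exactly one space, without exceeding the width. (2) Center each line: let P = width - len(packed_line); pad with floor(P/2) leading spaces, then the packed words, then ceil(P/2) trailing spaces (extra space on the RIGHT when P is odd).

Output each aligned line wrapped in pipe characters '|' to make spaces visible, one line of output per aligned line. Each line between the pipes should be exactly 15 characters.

Line 1: ['security', 'I', 'of'] (min_width=13, slack=2)
Line 2: ['pepper', 'dolphin'] (min_width=14, slack=1)
Line 3: ['structure', 'it'] (min_width=12, slack=3)
Line 4: ['make', 'butter'] (min_width=11, slack=4)
Line 5: ['segment', 'bean'] (min_width=12, slack=3)

Answer: | security I of |
|pepper dolphin |
| structure it  |
|  make butter  |
| segment bean  |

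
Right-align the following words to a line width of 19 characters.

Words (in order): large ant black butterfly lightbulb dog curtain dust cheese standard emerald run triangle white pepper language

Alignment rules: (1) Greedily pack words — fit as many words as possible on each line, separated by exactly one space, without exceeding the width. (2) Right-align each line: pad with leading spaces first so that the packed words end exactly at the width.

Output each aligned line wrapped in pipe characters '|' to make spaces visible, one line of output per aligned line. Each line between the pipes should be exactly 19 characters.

Answer: |    large ant black|
|butterfly lightbulb|
|   dog curtain dust|
|    cheese standard|
|        emerald run|
|     triangle white|
|    pepper language|

Derivation:
Line 1: ['large', 'ant', 'black'] (min_width=15, slack=4)
Line 2: ['butterfly', 'lightbulb'] (min_width=19, slack=0)
Line 3: ['dog', 'curtain', 'dust'] (min_width=16, slack=3)
Line 4: ['cheese', 'standard'] (min_width=15, slack=4)
Line 5: ['emerald', 'run'] (min_width=11, slack=8)
Line 6: ['triangle', 'white'] (min_width=14, slack=5)
Line 7: ['pepper', 'language'] (min_width=15, slack=4)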